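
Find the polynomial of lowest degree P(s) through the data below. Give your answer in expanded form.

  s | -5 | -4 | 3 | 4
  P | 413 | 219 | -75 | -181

L_0(s) = (s + 4)(s - 3)(s - 4) / [-72] = -(1/72)s^3 + (1/24)s^2 + (2/9)s - 2/3
L_1(s) = (s + 5)(s - 3)(s - 4) / [56] = (1/56)s^3 - (1/28)s^2 - (23/56)s + 15/14
L_2(s) = (s + 5)(s + 4)(s - 4) / [-56] = -(1/56)s^3 - (5/56)s^2 + (2/7)s + 10/7
L_3(s) = (s + 5)(s + 4)(s - 3) / [72] = (1/72)s^3 + (1/12)s^2 - (7/72)s - 5/6
P(s) = 413·L_0 + 219·L_1 + (-75)·L_2 + (-181)·L_3
  413·L_0(s) = -(413/72)s^3 + (413/24)s^2 + (826/9)s - 826/3
  219·L_1(s) = (219/56)s^3 - (219/28)s^2 - (5037/56)s + 3285/14
  (-75)·L_2(s) = (75/56)s^3 + (375/56)s^2 - (150/7)s - 750/7
  (-181)·L_3(s) = -(181/72)s^3 - (181/12)s^2 + (1267/72)s + 905/6
Adding term by term: -3s^3 + s^2 - 2s + 3

P(s) = -3s^3 + s^2 - 2s + 3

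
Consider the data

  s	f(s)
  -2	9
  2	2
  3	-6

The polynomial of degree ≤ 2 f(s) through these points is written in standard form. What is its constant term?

21/2

Build the Lagrange basis polynomials:
L_0(s) = (s - 2)(s - 3) / [20] = (1/20)s^2 - (1/4)s + 3/10
L_1(s) = (s + 2)(s - 3) / [-4] = -(1/4)s^2 + (1/4)s + 3/2
L_2(s) = (s + 2)(s - 2) / [5] = (1/5)s^2 - 4/5
f(s) = 9·L_0 + 2·L_1 + (-6)·L_2
Only the constant term is needed; take it from each L_i and combine:
9·(3/10) + 2·(3/2) + (-6)·(-4/5) = 21/2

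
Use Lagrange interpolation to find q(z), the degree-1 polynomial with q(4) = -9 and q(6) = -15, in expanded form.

q(z) = -3z + 3

Build the Lagrange basis polynomials:
L_0(z) = (z - 6) / [-2] = -(1/2)z + 3
L_1(z) = (z - 4) / [2] = (1/2)z - 2
q(z) = (-9)·L_0 + (-15)·L_1
  (-9)·L_0(z) = (9/2)z - 27
  (-15)·L_1(z) = -(15/2)z + 30
Adding term by term: -3z + 3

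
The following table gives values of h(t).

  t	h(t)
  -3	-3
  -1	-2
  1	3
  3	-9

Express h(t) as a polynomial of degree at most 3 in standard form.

h(t) = -(7/16)t^3 - (13/16)t^2 + (47/16)t + 21/16

Build the Lagrange basis polynomials:
L_0(t) = (t + 1)(t - 1)(t - 3) / [-48] = -(1/48)t^3 + (1/16)t^2 + (1/48)t - 1/16
L_1(t) = (t + 3)(t - 1)(t - 3) / [16] = (1/16)t^3 - (1/16)t^2 - (9/16)t + 9/16
L_2(t) = (t + 3)(t + 1)(t - 3) / [-16] = -(1/16)t^3 - (1/16)t^2 + (9/16)t + 9/16
L_3(t) = (t + 3)(t + 1)(t - 1) / [48] = (1/48)t^3 + (1/16)t^2 - (1/48)t - 1/16
h(t) = (-3)·L_0 + (-2)·L_1 + 3·L_2 + (-9)·L_3
  (-3)·L_0(t) = (1/16)t^3 - (3/16)t^2 - (1/16)t + 3/16
  (-2)·L_1(t) = -(1/8)t^3 + (1/8)t^2 + (9/8)t - 9/8
  3·L_2(t) = -(3/16)t^3 - (3/16)t^2 + (27/16)t + 27/16
  (-9)·L_3(t) = -(3/16)t^3 - (9/16)t^2 + (3/16)t + 9/16
Adding term by term: -(7/16)t^3 - (13/16)t^2 + (47/16)t + 21/16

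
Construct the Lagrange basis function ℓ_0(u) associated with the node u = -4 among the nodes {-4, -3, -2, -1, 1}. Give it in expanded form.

ℓ_0(u) = (u + 3)(u + 2)(u + 1)(u - 1) / [(-1)·(-2)·(-3)·(-5)]
       = (u^4 + 5u^3 + 5u^2 - 5u - 6) / (30)

ℓ_0(u) = (1/30)u^4 + (1/6)u^3 + (1/6)u^2 - (1/6)u - 1/5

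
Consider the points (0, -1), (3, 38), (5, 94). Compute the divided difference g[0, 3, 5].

3

g[0,3] = (38 - (-1)) / (3 - 0) = 13
g[3,5] = (94 - 38) / (5 - 3) = 28
g[0,3,5] = (28 - 13) / (5 - 0) = 3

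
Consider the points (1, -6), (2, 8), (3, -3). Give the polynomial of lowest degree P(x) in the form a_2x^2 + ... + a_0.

P(x) = -(25/2)x^2 + (103/2)x - 45

Build the Lagrange basis polynomials:
L_0(x) = (x - 2)(x - 3) / [2] = (1/2)x^2 - (5/2)x + 3
L_1(x) = (x - 1)(x - 3) / [-1] = -x^2 + 4x - 3
L_2(x) = (x - 1)(x - 2) / [2] = (1/2)x^2 - (3/2)x + 1
P(x) = (-6)·L_0 + 8·L_1 + (-3)·L_2
  (-6)·L_0(x) = -3x^2 + 15x - 18
  8·L_1(x) = -8x^2 + 32x - 24
  (-3)·L_2(x) = -(3/2)x^2 + (9/2)x - 3
Adding term by term: -(25/2)x^2 + (103/2)x - 45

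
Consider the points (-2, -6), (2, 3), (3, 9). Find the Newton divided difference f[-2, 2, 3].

f[-2,2] = (3 - (-6)) / (2 - (-2)) = 9/4
f[2,3] = (9 - 3) / (3 - 2) = 6
f[-2,2,3] = (6 - 9/4) / (3 - (-2)) = 3/4

3/4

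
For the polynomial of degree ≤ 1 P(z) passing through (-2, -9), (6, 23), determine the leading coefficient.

Build the Lagrange basis polynomials:
L_0(z) = (z - 6) / [-8] = -(1/8)z + 3/4
L_1(z) = (z + 2) / [8] = (1/8)z + 1/4
P(z) = (-9)·L_0 + 23·L_1
Only the coefficient of z is needed; take it from each L_i and combine:
(-9)·(-1/8) + 23·(1/8) = 4

4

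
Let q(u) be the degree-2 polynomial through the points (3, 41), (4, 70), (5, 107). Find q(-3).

Using Newton's divided-difference form:
q[3,4] = (70 - 41) / (4 - 3) = 29
q[4,5] = (107 - 70) / (5 - 4) = 37
q[3,4,5] = (37 - 29) / (5 - 3) = 4
q(-3) = 41 + 29·(-6) + 4·(-6)·(-7) = 35

35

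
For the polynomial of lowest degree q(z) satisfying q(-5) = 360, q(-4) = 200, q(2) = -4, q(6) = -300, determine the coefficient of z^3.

-2

The leading coefficient equals the top divided difference q[-5,-4,2,6].
q[-5,-4] = (200 - 360) / (-4 - (-5)) = -160
q[-4,2] = (-4 - 200) / (2 - (-4)) = -34
q[2,6] = (-300 - (-4)) / (6 - 2) = -74
q[-5,-4,2] = (-34 - (-160)) / (2 - (-5)) = 18
q[-4,2,6] = (-74 - (-34)) / (6 - (-4)) = -4
q[-5,-4,2,6] = (-4 - 18) / (6 - (-5)) = -2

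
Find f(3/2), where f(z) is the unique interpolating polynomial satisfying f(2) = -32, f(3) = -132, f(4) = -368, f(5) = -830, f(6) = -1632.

-183/16

Evaluate each Lagrange basis at z = 3/2:
L_0(3/2) = (-3/2)·(-5/2)·(-7/2)·(-9/2)/[(-1)·(-2)·(-3)·(-4)] = 315/128
L_1(3/2) = (-1/2)·(-5/2)·(-7/2)·(-9/2)/[(1)·(-1)·(-2)·(-3)] = -105/32
L_2(3/2) = (-1/2)·(-3/2)·(-7/2)·(-9/2)/[(2)·(1)·(-1)·(-2)] = 189/64
L_3(3/2) = (-1/2)·(-3/2)·(-5/2)·(-9/2)/[(3)·(2)·(1)·(-1)] = -45/32
L_4(3/2) = (-1/2)·(-3/2)·(-5/2)·(-7/2)/[(4)·(3)·(2)·(1)] = 35/128
Sum: (-32)·(315/128) + (-132)·(-105/32) + (-368)·(189/64) + (-830)·(-45/32) + (-1632)·(35/128) = -183/16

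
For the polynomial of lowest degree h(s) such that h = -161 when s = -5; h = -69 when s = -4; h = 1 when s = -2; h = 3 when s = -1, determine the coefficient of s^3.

2

The leading coefficient equals the top divided difference h[-5,-4,-2,-1].
h[-5,-4] = (-69 - (-161)) / (-4 - (-5)) = 92
h[-4,-2] = (1 - (-69)) / (-2 - (-4)) = 35
h[-2,-1] = (3 - 1) / (-1 - (-2)) = 2
h[-5,-4,-2] = (35 - 92) / (-2 - (-5)) = -19
h[-4,-2,-1] = (2 - 35) / (-1 - (-4)) = -11
h[-5,-4,-2,-1] = (-11 - (-19)) / (-1 - (-5)) = 2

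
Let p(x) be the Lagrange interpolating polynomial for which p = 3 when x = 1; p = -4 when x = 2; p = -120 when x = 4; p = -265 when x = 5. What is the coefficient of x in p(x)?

2

Build the Lagrange basis polynomials:
L_0(x) = (x - 2)(x - 4)(x - 5) / [-12] = -(1/12)x^3 + (11/12)x^2 - (19/6)x + 10/3
L_1(x) = (x - 1)(x - 4)(x - 5) / [6] = (1/6)x^3 - (5/3)x^2 + (29/6)x - 10/3
L_2(x) = (x - 1)(x - 2)(x - 5) / [-6] = -(1/6)x^3 + (4/3)x^2 - (17/6)x + 5/3
L_3(x) = (x - 1)(x - 2)(x - 4) / [12] = (1/12)x^3 - (7/12)x^2 + (7/6)x - 2/3
p(x) = 3·L_0 + (-4)·L_1 + (-120)·L_2 + (-265)·L_3
Only the coefficient of x is needed; take it from each L_i and combine:
3·(-19/6) + (-4)·(29/6) + (-120)·(-17/6) + (-265)·(7/6) = 2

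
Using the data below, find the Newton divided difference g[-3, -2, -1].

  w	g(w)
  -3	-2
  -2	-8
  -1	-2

g[-3,-2] = (-8 - (-2)) / (-2 - (-3)) = -6
g[-2,-1] = (-2 - (-8)) / (-1 - (-2)) = 6
g[-3,-2,-1] = (6 - (-6)) / (-1 - (-3)) = 6

6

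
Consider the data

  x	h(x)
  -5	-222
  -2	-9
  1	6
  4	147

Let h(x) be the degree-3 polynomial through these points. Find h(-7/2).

-141/2

Using Newton's divided-difference form:
h[-5,-2] = (-9 - (-222)) / (-2 - (-5)) = 71
h[-2,1] = (6 - (-9)) / (1 - (-2)) = 5
h[1,4] = (147 - 6) / (4 - 1) = 47
h[-5,-2,1] = (5 - 71) / (1 - (-5)) = -11
h[-2,1,4] = (47 - 5) / (4 - (-2)) = 7
h[-5,-2,1,4] = (7 - (-11)) / (4 - (-5)) = 2
h(-7/2) = -222 + 71·(3/2) + (-11)·(3/2)·(-3/2) + 2·(3/2)·(-3/2)·(-9/2) = -141/2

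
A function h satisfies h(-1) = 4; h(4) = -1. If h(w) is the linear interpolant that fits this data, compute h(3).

Evaluate each Lagrange basis at w = 3:
L_0(3) = (-1)/[(-5)] = 1/5
L_1(3) = (4)/[(5)] = 4/5
Sum: 4·(1/5) + (-1)·(4/5) = 0

0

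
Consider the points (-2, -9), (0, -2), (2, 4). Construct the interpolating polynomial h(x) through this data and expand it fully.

h(x) = -(1/8)x^2 + (13/4)x - 2

Build the Lagrange basis polynomials:
L_0(x) = x(x - 2) / [8] = (1/8)x^2 - (1/4)x
L_1(x) = (x + 2)(x - 2) / [-4] = -(1/4)x^2 + 1
L_2(x) = (x + 2)x / [8] = (1/8)x^2 + (1/4)x
h(x) = (-9)·L_0 + (-2)·L_1 + 4·L_2
  (-9)·L_0(x) = -(9/8)x^2 + (9/4)x
  (-2)·L_1(x) = (1/2)x^2 - 2
  4·L_2(x) = (1/2)x^2 + x
Adding term by term: -(1/8)x^2 + (13/4)x - 2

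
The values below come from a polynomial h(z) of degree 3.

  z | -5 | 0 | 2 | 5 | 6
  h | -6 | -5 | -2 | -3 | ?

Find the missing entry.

The 4 known values determine h uniquely (degree ≤ 3).
L_0(6) = (6)·(4)·(1)/[(-5)·(-7)·(-10)] = -12/175
L_1(6) = (11)·(4)·(1)/[(5)·(-2)·(-5)] = 22/25
L_2(6) = (11)·(6)·(1)/[(7)·(2)·(-3)] = -11/7
L_3(6) = (11)·(6)·(4)/[(10)·(5)·(3)] = 44/25
Sum: (-6)·(-12/175) + (-5)·(22/25) + (-2)·(-11/7) + (-3)·(44/25) = -1072/175

-1072/175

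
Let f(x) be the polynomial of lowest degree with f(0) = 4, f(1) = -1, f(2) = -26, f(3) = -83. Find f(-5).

Evaluate each Lagrange basis at x = -5:
L_0(-5) = (-6)·(-7)·(-8)/[(-1)·(-2)·(-3)] = 56
L_1(-5) = (-5)·(-7)·(-8)/[(1)·(-1)·(-2)] = -140
L_2(-5) = (-5)·(-6)·(-8)/[(2)·(1)·(-1)] = 120
L_3(-5) = (-5)·(-6)·(-7)/[(3)·(2)·(1)] = -35
Sum: 4·(56) + (-1)·(-140) + (-26)·(120) + (-83)·(-35) = 149

149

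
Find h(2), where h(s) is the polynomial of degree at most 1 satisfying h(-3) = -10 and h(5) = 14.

5

L_0(2) = (-3)/[(-8)] = 3/8
L_1(2) = (5)/[(8)] = 5/8
Sum: (-10)·(3/8) + 14·(5/8) = 5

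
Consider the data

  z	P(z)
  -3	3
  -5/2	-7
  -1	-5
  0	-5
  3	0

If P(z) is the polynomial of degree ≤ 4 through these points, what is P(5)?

Evaluate each Lagrange basis at z = 5:
L_0(5) = (15/2)·(6)·(5)·(2)/[(-1/2)·(-2)·(-3)·(-6)] = 25
L_1(5) = (8)·(6)·(5)·(2)/[(1/2)·(-3/2)·(-5/2)·(-11/2)] = -512/11
L_2(5) = (8)·(15/2)·(5)·(2)/[(2)·(3/2)·(-1)·(-4)] = 50
L_3(5) = (8)·(15/2)·(6)·(2)/[(3)·(5/2)·(1)·(-3)] = -32
L_4(5) = (8)·(15/2)·(6)·(5)/[(6)·(11/2)·(4)·(3)] = 50/11
Sum: 3·(25) + (-7)·(-512/11) + (-5)·(50) + (-5)·(-32) + 0 = 3419/11

3419/11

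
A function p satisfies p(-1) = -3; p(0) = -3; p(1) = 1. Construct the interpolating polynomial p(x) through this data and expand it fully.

Newton's divided differences:
p[-1,0] = (-3 - (-3)) / (0 - (-1)) = 0
p[0,1] = (1 - (-3)) / (1 - 0) = 4
p[-1,0,1] = (4 - 0) / (1 - (-1)) = 2
p(x) = -3 + 2·(x + 1)x
Expanding: p(x) = 2x^2 + 2x - 3

p(x) = 2x^2 + 2x - 3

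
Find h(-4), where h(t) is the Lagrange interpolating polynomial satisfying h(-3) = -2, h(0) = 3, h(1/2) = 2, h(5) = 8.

-82/7

Evaluate each Lagrange basis at t = -4:
L_0(-4) = (-4)·(-9/2)·(-9)/[(-3)·(-7/2)·(-8)] = 27/14
L_1(-4) = (-1)·(-9/2)·(-9)/[(3)·(-1/2)·(-5)] = -27/5
L_2(-4) = (-1)·(-4)·(-9)/[(7/2)·(1/2)·(-9/2)] = 32/7
L_3(-4) = (-1)·(-4)·(-9/2)/[(8)·(5)·(9/2)] = -1/10
Sum: (-2)·(27/14) + 3·(-27/5) + 2·(32/7) + 8·(-1/10) = -82/7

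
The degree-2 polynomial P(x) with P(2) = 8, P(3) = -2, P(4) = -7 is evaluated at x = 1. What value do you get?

L_0(1) = (-2)·(-3)/[(-1)·(-2)] = 3
L_1(1) = (-1)·(-3)/[(1)·(-1)] = -3
L_2(1) = (-1)·(-2)/[(2)·(1)] = 1
Sum: 8·(3) + (-2)·(-3) + (-7)·(1) = 23

23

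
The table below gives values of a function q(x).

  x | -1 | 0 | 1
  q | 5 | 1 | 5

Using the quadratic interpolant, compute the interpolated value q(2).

Evaluate each Lagrange basis at x = 2:
L_0(2) = (2)·(1)/[(-1)·(-2)] = 1
L_1(2) = (3)·(1)/[(1)·(-1)] = -3
L_2(2) = (3)·(2)/[(2)·(1)] = 3
Sum: 5·(1) + 1·(-3) + 5·(3) = 17

17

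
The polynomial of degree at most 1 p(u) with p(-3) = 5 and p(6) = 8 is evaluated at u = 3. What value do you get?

7

L_0(3) = (-3)/[(-9)] = 1/3
L_1(3) = (6)/[(9)] = 2/3
Sum: 5·(1/3) + 8·(2/3) = 7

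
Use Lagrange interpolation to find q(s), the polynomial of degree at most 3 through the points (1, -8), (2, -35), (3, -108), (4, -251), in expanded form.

L_0(s) = (s - 2)(s - 3)(s - 4) / [-6] = -(1/6)s^3 + (3/2)s^2 - (13/3)s + 4
L_1(s) = (s - 1)(s - 3)(s - 4) / [2] = (1/2)s^3 - 4s^2 + (19/2)s - 6
L_2(s) = (s - 1)(s - 2)(s - 4) / [-2] = -(1/2)s^3 + (7/2)s^2 - 7s + 4
L_3(s) = (s - 1)(s - 2)(s - 3) / [6] = (1/6)s^3 - s^2 + (11/6)s - 1
q(s) = (-8)·L_0 + (-35)·L_1 + (-108)·L_2 + (-251)·L_3
  (-8)·L_0(s) = (4/3)s^3 - 12s^2 + (104/3)s - 32
  (-35)·L_1(s) = -(35/2)s^3 + 140s^2 - (665/2)s + 210
  (-108)·L_2(s) = 54s^3 - 378s^2 + 756s - 432
  (-251)·L_3(s) = -(251/6)s^3 + 251s^2 - (2761/6)s + 251
Adding term by term: -4s^3 + s^2 - 2s - 3

q(s) = -4s^3 + s^2 - 2s - 3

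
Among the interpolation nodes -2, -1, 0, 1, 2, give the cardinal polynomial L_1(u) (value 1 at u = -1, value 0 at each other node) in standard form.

L_1(u) = -(1/6)u^4 + (1/6)u^3 + (2/3)u^2 - (2/3)u

L_1(u) = (u + 2)u(u - 1)(u - 2) / [(1)·(-1)·(-2)·(-3)]
       = (u^4 - u^3 - 4u^2 + 4u) / (-6)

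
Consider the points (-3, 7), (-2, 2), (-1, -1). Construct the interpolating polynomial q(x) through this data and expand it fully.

L_0(x) = (x + 2)(x + 1) / [2] = (1/2)x^2 + (3/2)x + 1
L_1(x) = (x + 3)(x + 1) / [-1] = -x^2 - 4x - 3
L_2(x) = (x + 3)(x + 2) / [2] = (1/2)x^2 + (5/2)x + 3
q(x) = 7·L_0 + 2·L_1 + (-1)·L_2
  7·L_0(x) = (7/2)x^2 + (21/2)x + 7
  2·L_1(x) = -2x^2 - 8x - 6
  (-1)·L_2(x) = -(1/2)x^2 - (5/2)x - 3
Adding term by term: x^2 - 2

q(x) = x^2 - 2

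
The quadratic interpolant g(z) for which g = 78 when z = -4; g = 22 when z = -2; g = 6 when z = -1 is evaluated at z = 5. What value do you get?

Evaluate each Lagrange basis at z = 5:
L_0(5) = (7)·(6)/[(-2)·(-3)] = 7
L_1(5) = (9)·(6)/[(2)·(-1)] = -27
L_2(5) = (9)·(7)/[(3)·(1)] = 21
Sum: 78·(7) + 22·(-27) + 6·(21) = 78

78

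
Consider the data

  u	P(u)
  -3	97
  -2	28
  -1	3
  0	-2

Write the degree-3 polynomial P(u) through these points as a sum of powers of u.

P(u) = -4u^3 - 2u^2 - 3u - 2

Newton's divided differences:
P[-3,-2] = (28 - 97) / (-2 - (-3)) = -69
P[-2,-1] = (3 - 28) / (-1 - (-2)) = -25
P[-1,0] = (-2 - 3) / (0 - (-1)) = -5
P[-3,-2,-1] = (-25 - (-69)) / (-1 - (-3)) = 22
P[-2,-1,0] = (-5 - (-25)) / (0 - (-2)) = 10
P[-3,-2,-1,0] = (10 - 22) / (0 - (-3)) = -4
P(u) = 97 + (-69)·(u + 3) + 22·(u + 3)(u + 2) + (-4)·(u + 3)(u + 2)(u + 1)
Expanding: P(u) = -4u^3 - 2u^2 - 3u - 2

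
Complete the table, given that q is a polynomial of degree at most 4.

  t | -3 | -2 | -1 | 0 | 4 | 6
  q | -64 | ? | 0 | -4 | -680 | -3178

-2

The 5 known values determine q uniquely (degree ≤ 4).
Evaluate each Lagrange basis at t = -2:
L_0(-2) = (-1)·(-2)·(-6)·(-8)/[(-2)·(-3)·(-7)·(-9)] = 16/63
L_1(-2) = (1)·(-2)·(-6)·(-8)/[(2)·(-1)·(-5)·(-7)] = 48/35
L_2(-2) = (1)·(-1)·(-6)·(-8)/[(3)·(1)·(-4)·(-6)] = -2/3
L_3(-2) = (1)·(-1)·(-2)·(-8)/[(7)·(5)·(4)·(-2)] = 2/35
L_4(-2) = (1)·(-1)·(-2)·(-6)/[(9)·(7)·(6)·(2)] = -1/63
Sum: (-64)·(16/63) + 0 + (-4)·(-2/3) + (-680)·(2/35) + (-3178)·(-1/63) = -2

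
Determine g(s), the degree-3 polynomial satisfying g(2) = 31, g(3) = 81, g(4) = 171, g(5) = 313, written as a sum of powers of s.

Build the Lagrange basis polynomials:
L_0(s) = (s - 3)(s - 4)(s - 5) / [-6] = -(1/6)s^3 + 2s^2 - (47/6)s + 10
L_1(s) = (s - 2)(s - 4)(s - 5) / [2] = (1/2)s^3 - (11/2)s^2 + 19s - 20
L_2(s) = (s - 2)(s - 3)(s - 5) / [-2] = -(1/2)s^3 + 5s^2 - (31/2)s + 15
L_3(s) = (s - 2)(s - 3)(s - 4) / [6] = (1/6)s^3 - (3/2)s^2 + (13/3)s - 4
g(s) = 31·L_0 + 81·L_1 + 171·L_2 + 313·L_3
  31·L_0(s) = -(31/6)s^3 + 62s^2 - (1457/6)s + 310
  81·L_1(s) = (81/2)s^3 - (891/2)s^2 + 1539s - 1620
  171·L_2(s) = -(171/2)s^3 + 855s^2 - (5301/2)s + 2565
  313·L_3(s) = (313/6)s^3 - (939/2)s^2 + (4069/3)s - 1252
Adding term by term: 2s^3 + 2s^2 + 2s + 3

g(s) = 2s^3 + 2s^2 + 2s + 3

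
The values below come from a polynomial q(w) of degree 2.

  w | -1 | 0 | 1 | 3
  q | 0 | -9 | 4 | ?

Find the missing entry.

The 3 known values determine q uniquely (degree ≤ 2).
Evaluate each Lagrange basis at w = 3:
L_0(3) = (3)·(2)/[(-1)·(-2)] = 3
L_1(3) = (4)·(2)/[(1)·(-1)] = -8
L_2(3) = (4)·(3)/[(2)·(1)] = 6
Sum: 0 + (-9)·(-8) + 4·(6) = 96

96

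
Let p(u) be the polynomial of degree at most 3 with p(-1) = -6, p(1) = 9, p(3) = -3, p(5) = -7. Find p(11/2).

Evaluate each Lagrange basis at u = 11/2:
L_0(11/2) = (9/2)·(5/2)·(1/2)/[(-2)·(-4)·(-6)] = -15/128
L_1(11/2) = (13/2)·(5/2)·(1/2)/[(2)·(-2)·(-4)] = 65/128
L_2(11/2) = (13/2)·(9/2)·(1/2)/[(4)·(2)·(-2)] = -117/128
L_3(11/2) = (13/2)·(9/2)·(5/2)/[(6)·(4)·(2)] = 195/128
Sum: (-6)·(-15/128) + 9·(65/128) + (-3)·(-117/128) + (-7)·(195/128) = -339/128

-339/128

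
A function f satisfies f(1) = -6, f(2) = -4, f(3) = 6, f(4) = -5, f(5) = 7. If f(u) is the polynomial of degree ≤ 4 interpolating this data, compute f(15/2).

138891/128

Evaluate each Lagrange basis at u = 15/2:
L_0(15/2) = (11/2)·(9/2)·(7/2)·(5/2)/[(-1)·(-2)·(-3)·(-4)] = 1155/128
L_1(15/2) = (13/2)·(9/2)·(7/2)·(5/2)/[(1)·(-1)·(-2)·(-3)] = -1365/32
L_2(15/2) = (13/2)·(11/2)·(7/2)·(5/2)/[(2)·(1)·(-1)·(-2)] = 5005/64
L_3(15/2) = (13/2)·(11/2)·(9/2)·(5/2)/[(3)·(2)·(1)·(-1)] = -2145/32
L_4(15/2) = (13/2)·(11/2)·(9/2)·(7/2)/[(4)·(3)·(2)·(1)] = 3003/128
Sum: (-6)·(1155/128) + (-4)·(-1365/32) + 6·(5005/64) + (-5)·(-2145/32) + 7·(3003/128) = 138891/128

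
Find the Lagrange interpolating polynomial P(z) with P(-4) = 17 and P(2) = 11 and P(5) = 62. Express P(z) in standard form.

P(z) = 2z^2 + 3z - 3

Build the Lagrange basis polynomials:
L_0(z) = (z - 2)(z - 5) / [54] = (1/54)z^2 - (7/54)z + 5/27
L_1(z) = (z + 4)(z - 5) / [-18] = -(1/18)z^2 + (1/18)z + 10/9
L_2(z) = (z + 4)(z - 2) / [27] = (1/27)z^2 + (2/27)z - 8/27
P(z) = 17·L_0 + 11·L_1 + 62·L_2
  17·L_0(z) = (17/54)z^2 - (119/54)z + 85/27
  11·L_1(z) = -(11/18)z^2 + (11/18)z + 110/9
  62·L_2(z) = (62/27)z^2 + (124/27)z - 496/27
Adding term by term: 2z^2 + 3z - 3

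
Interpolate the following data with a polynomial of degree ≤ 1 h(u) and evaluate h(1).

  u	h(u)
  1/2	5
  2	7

17/3

L_0(1) = (-1)/[(-3/2)] = 2/3
L_1(1) = (1/2)/[(3/2)] = 1/3
Sum: 5·(2/3) + 7·(1/3) = 17/3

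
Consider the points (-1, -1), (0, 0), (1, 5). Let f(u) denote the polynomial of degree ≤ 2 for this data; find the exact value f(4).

L_0(4) = (4)·(3)/[(-1)·(-2)] = 6
L_1(4) = (5)·(3)/[(1)·(-1)] = -15
L_2(4) = (5)·(4)/[(2)·(1)] = 10
Sum: (-1)·(6) + 0 + 5·(10) = 44

44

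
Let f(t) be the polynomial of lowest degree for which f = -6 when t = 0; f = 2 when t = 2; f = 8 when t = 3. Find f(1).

-8/3

Evaluate each Lagrange basis at t = 1:
L_0(1) = (-1)·(-2)/[(-2)·(-3)] = 1/3
L_1(1) = (1)·(-2)/[(2)·(-1)] = 1
L_2(1) = (1)·(-1)/[(3)·(1)] = -1/3
Sum: (-6)·(1/3) + 2·(1) + 8·(-1/3) = -8/3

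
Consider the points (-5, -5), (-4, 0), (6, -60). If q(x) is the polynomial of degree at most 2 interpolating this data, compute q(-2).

4

Evaluate each Lagrange basis at x = -2:
L_0(-2) = (2)·(-8)/[(-1)·(-11)] = -16/11
L_1(-2) = (3)·(-8)/[(1)·(-10)] = 12/5
L_2(-2) = (3)·(2)/[(11)·(10)] = 3/55
Sum: (-5)·(-16/11) + 0 + (-60)·(3/55) = 4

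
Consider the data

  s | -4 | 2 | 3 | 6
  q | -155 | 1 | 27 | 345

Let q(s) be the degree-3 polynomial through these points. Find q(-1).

Evaluate each Lagrange basis at s = -1:
L_0(-1) = (-3)·(-4)·(-7)/[(-6)·(-7)·(-10)] = 1/5
L_1(-1) = (3)·(-4)·(-7)/[(6)·(-1)·(-4)] = 7/2
L_2(-1) = (3)·(-3)·(-7)/[(7)·(1)·(-3)] = -3
L_3(-1) = (3)·(-3)·(-4)/[(10)·(4)·(3)] = 3/10
Sum: (-155)·(1/5) + 1·(7/2) + 27·(-3) + 345·(3/10) = -5

-5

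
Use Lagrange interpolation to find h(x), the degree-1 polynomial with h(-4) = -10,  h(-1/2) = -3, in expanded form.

Build the Lagrange basis polynomials:
L_0(x) = (x + 1/2) / [-7/2] = -(2/7)x - 1/7
L_1(x) = (x + 4) / [7/2] = (2/7)x + 8/7
h(x) = (-10)·L_0 + (-3)·L_1
  (-10)·L_0(x) = (20/7)x + 10/7
  (-3)·L_1(x) = -(6/7)x - 24/7
Adding term by term: 2x - 2

h(x) = 2x - 2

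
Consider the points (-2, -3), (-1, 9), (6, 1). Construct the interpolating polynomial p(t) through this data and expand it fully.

Newton's divided differences:
p[-2,-1] = (9 - (-3)) / (-1 - (-2)) = 12
p[-1,6] = (1 - 9) / (6 - (-1)) = -8/7
p[-2,-1,6] = (-8/7 - 12) / (6 - (-2)) = -23/14
p(t) = -3 + 12·(t + 2) + (-23/14)·(t + 2)(t + 1)
Expanding: p(t) = -(23/14)t^2 + (99/14)t + 124/7

p(t) = -(23/14)t^2 + (99/14)t + 124/7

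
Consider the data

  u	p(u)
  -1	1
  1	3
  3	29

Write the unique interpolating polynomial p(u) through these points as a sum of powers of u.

p(u) = 3u^2 + u - 1

Build the Lagrange basis polynomials:
L_0(u) = (u - 1)(u - 3) / [8] = (1/8)u^2 - (1/2)u + 3/8
L_1(u) = (u + 1)(u - 3) / [-4] = -(1/4)u^2 + (1/2)u + 3/4
L_2(u) = (u + 1)(u - 1) / [8] = (1/8)u^2 - 1/8
p(u) = 1·L_0 + 3·L_1 + 29·L_2
  1·L_0(u) = (1/8)u^2 - (1/2)u + 3/8
  3·L_1(u) = -(3/4)u^2 + (3/2)u + 9/4
  29·L_2(u) = (29/8)u^2 - 29/8
Adding term by term: 3u^2 + u - 1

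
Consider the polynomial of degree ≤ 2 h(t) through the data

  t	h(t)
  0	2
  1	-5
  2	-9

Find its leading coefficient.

3/2

The leading coefficient equals the top divided difference h[0,1,2].
h[0,1] = (-5 - 2) / (1 - 0) = -7
h[1,2] = (-9 - (-5)) / (2 - 1) = -4
h[0,1,2] = (-4 - (-7)) / (2 - 0) = 3/2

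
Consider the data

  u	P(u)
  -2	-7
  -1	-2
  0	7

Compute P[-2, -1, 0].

2

P[-2,-1] = (-2 - (-7)) / (-1 - (-2)) = 5
P[-1,0] = (7 - (-2)) / (0 - (-1)) = 9
P[-2,-1,0] = (9 - 5) / (0 - (-2)) = 2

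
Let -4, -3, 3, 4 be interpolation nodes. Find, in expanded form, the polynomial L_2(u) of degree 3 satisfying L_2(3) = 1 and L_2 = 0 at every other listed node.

L_2(u) = -(1/42)u^3 - (1/14)u^2 + (8/21)u + 8/7

L_2(u) = (u + 4)(u + 3)(u - 4) / [(7)·(6)·(-1)]
       = (u^3 + 3u^2 - 16u - 48) / (-42)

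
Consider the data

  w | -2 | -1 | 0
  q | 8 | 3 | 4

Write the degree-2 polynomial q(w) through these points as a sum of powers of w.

q(w) = 3w^2 + 4w + 4

Build the Lagrange basis polynomials:
L_0(w) = (w + 1)w / [2] = (1/2)w^2 + (1/2)w
L_1(w) = (w + 2)w / [-1] = -w^2 - 2w
L_2(w) = (w + 2)(w + 1) / [2] = (1/2)w^2 + (3/2)w + 1
q(w) = 8·L_0 + 3·L_1 + 4·L_2
  8·L_0(w) = 4w^2 + 4w
  3·L_1(w) = -3w^2 - 6w
  4·L_2(w) = 2w^2 + 6w + 4
Adding term by term: 3w^2 + 4w + 4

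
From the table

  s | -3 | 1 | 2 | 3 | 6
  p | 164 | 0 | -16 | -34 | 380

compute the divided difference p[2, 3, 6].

p[2,3] = (-34 - (-16)) / (3 - 2) = -18
p[3,6] = (380 - (-34)) / (6 - 3) = 138
p[2,3,6] = (138 - (-18)) / (6 - 2) = 39

39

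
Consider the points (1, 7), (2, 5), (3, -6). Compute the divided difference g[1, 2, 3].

-9/2

g[1,2] = (5 - 7) / (2 - 1) = -2
g[2,3] = (-6 - 5) / (3 - 2) = -11
g[1,2,3] = (-11 - (-2)) / (3 - 1) = -9/2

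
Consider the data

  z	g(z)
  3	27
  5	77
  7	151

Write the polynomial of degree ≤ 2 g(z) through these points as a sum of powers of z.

g(z) = 3z^2 + z - 3

Build the Lagrange basis polynomials:
L_0(z) = (z - 5)(z - 7) / [8] = (1/8)z^2 - (3/2)z + 35/8
L_1(z) = (z - 3)(z - 7) / [-4] = -(1/4)z^2 + (5/2)z - 21/4
L_2(z) = (z - 3)(z - 5) / [8] = (1/8)z^2 - z + 15/8
g(z) = 27·L_0 + 77·L_1 + 151·L_2
  27·L_0(z) = (27/8)z^2 - (81/2)z + 945/8
  77·L_1(z) = -(77/4)z^2 + (385/2)z - 1617/4
  151·L_2(z) = (151/8)z^2 - 151z + 2265/8
Adding term by term: 3z^2 + z - 3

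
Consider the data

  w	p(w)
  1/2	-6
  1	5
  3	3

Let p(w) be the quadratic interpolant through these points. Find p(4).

L_0(4) = (3)·(1)/[(-1/2)·(-5/2)] = 12/5
L_1(4) = (7/2)·(1)/[(1/2)·(-2)] = -7/2
L_2(4) = (7/2)·(3)/[(5/2)·(2)] = 21/10
Sum: (-6)·(12/5) + 5·(-7/2) + 3·(21/10) = -128/5

-128/5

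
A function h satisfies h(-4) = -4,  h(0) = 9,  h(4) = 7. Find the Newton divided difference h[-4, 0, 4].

h[-4,0] = (9 - (-4)) / (0 - (-4)) = 13/4
h[0,4] = (7 - 9) / (4 - 0) = -1/2
h[-4,0,4] = (-1/2 - 13/4) / (4 - (-4)) = -15/32

-15/32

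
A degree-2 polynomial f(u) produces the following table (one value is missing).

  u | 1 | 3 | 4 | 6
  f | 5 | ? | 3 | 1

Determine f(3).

19/5

The 3 known values determine f uniquely (degree ≤ 2).
Evaluate each Lagrange basis at u = 3:
L_0(3) = (-1)·(-3)/[(-3)·(-5)] = 1/5
L_1(3) = (2)·(-3)/[(3)·(-2)] = 1
L_2(3) = (2)·(-1)/[(5)·(2)] = -1/5
Sum: 5·(1/5) + 3·(1) + 1·(-1/5) = 19/5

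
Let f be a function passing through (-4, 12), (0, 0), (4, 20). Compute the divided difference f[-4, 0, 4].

f[-4,0] = (0 - 12) / (0 - (-4)) = -3
f[0,4] = (20 - 0) / (4 - 0) = 5
f[-4,0,4] = (5 - (-3)) / (4 - (-4)) = 1

1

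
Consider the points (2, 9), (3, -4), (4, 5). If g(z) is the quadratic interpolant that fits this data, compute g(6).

89

Evaluate each Lagrange basis at z = 6:
L_0(6) = (3)·(2)/[(-1)·(-2)] = 3
L_1(6) = (4)·(2)/[(1)·(-1)] = -8
L_2(6) = (4)·(3)/[(2)·(1)] = 6
Sum: 9·(3) + (-4)·(-8) + 5·(6) = 89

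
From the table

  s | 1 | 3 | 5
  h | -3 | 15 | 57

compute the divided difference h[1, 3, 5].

3

h[1,3] = (15 - (-3)) / (3 - 1) = 9
h[3,5] = (57 - 15) / (5 - 3) = 21
h[1,3,5] = (21 - 9) / (5 - 1) = 3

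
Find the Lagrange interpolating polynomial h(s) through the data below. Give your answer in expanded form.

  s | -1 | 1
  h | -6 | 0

h(s) = 3s - 3

L_0(s) = (s - 1) / [-2] = -(1/2)s + 1/2
L_1(s) = (s + 1) / [2] = (1/2)s + 1/2
h(s) = (-6)·L_0 + 0·L_1
  (-6)·L_0(s) = 3s - 3
  0·L_1(s) = 0
Adding term by term: 3s - 3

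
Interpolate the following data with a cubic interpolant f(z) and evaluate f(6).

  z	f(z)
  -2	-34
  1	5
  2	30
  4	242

830

L_0(6) = (5)·(4)·(2)/[(-3)·(-4)·(-6)] = -5/9
L_1(6) = (8)·(4)·(2)/[(3)·(-1)·(-3)] = 64/9
L_2(6) = (8)·(5)·(2)/[(4)·(1)·(-2)] = -10
L_3(6) = (8)·(5)·(4)/[(6)·(3)·(2)] = 40/9
Sum: (-34)·(-5/9) + 5·(64/9) + 30·(-10) + 242·(40/9) = 830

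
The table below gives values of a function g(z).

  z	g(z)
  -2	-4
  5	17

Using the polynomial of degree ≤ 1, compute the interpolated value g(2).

8

L_0(2) = (-3)/[(-7)] = 3/7
L_1(2) = (4)/[(7)] = 4/7
Sum: (-4)·(3/7) + 17·(4/7) = 8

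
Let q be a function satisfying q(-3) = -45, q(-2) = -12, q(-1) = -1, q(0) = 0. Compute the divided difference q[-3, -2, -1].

-11

q[-3,-2] = (-12 - (-45)) / (-2 - (-3)) = 33
q[-2,-1] = (-1 - (-12)) / (-1 - (-2)) = 11
q[-3,-2,-1] = (11 - 33) / (-1 - (-3)) = -11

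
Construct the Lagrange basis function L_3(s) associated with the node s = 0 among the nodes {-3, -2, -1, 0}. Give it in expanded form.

L_3(s) = (s + 3)(s + 2)(s + 1) / [(3)·(2)·(1)]
       = (s^3 + 6s^2 + 11s + 6) / (6)

L_3(s) = (1/6)s^3 + s^2 + (11/6)s + 1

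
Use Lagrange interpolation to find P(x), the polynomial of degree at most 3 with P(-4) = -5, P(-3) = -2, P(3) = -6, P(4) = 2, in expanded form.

Build the Lagrange basis polynomials:
L_0(x) = (x + 3)(x - 3)(x - 4) / [-56] = -(1/56)x^3 + (1/14)x^2 + (9/56)x - 9/14
L_1(x) = (x + 4)(x - 3)(x - 4) / [42] = (1/42)x^3 - (1/14)x^2 - (8/21)x + 8/7
L_2(x) = (x + 4)(x + 3)(x - 4) / [-42] = -(1/42)x^3 - (1/14)x^2 + (8/21)x + 8/7
L_3(x) = (x + 4)(x + 3)(x - 3) / [56] = (1/56)x^3 + (1/14)x^2 - (9/56)x - 9/14
P(x) = (-5)·L_0 + (-2)·L_1 + (-6)·L_2 + 2·L_3
  (-5)·L_0(x) = (5/56)x^3 - (5/14)x^2 - (45/56)x + 45/14
  (-2)·L_1(x) = -(1/21)x^3 + (1/7)x^2 + (16/21)x - 16/7
  (-6)·L_2(x) = (1/7)x^3 + (3/7)x^2 - (16/7)x - 48/7
  2·L_3(x) = (1/28)x^3 + (1/7)x^2 - (9/28)x - 9/7
Adding term by term: (37/168)x^3 + (5/14)x^2 - (445/168)x - 101/14

P(x) = (37/168)x^3 + (5/14)x^2 - (445/168)x - 101/14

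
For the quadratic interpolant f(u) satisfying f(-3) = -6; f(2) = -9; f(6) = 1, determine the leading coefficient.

L_0(u) = (u - 2)(u - 6) / [45] = (1/45)u^2 - (8/45)u + 4/15
L_1(u) = (u + 3)(u - 6) / [-20] = -(1/20)u^2 + (3/20)u + 9/10
L_2(u) = (u + 3)(u - 2) / [36] = (1/36)u^2 + (1/36)u - 1/6
f(u) = (-6)·L_0 + (-9)·L_1 + 1·L_2
Only the coefficient of u^2 is needed; take it from each L_i and combine:
(-6)·(1/45) + (-9)·(-1/20) + 1·(1/36) = 31/90

31/90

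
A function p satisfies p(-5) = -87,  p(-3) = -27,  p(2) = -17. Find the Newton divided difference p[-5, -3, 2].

-4

p[-5,-3] = (-27 - (-87)) / (-3 - (-5)) = 30
p[-3,2] = (-17 - (-27)) / (2 - (-3)) = 2
p[-5,-3,2] = (2 - 30) / (2 - (-5)) = -4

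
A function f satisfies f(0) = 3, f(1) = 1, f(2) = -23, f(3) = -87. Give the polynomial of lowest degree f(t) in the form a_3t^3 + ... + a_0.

f(t) = -3t^3 - 2t^2 + 3t + 3

L_0(t) = (t - 1)(t - 2)(t - 3) / [-6] = -(1/6)t^3 + t^2 - (11/6)t + 1
L_1(t) = t(t - 2)(t - 3) / [2] = (1/2)t^3 - (5/2)t^2 + 3t
L_2(t) = t(t - 1)(t - 3) / [-2] = -(1/2)t^3 + 2t^2 - (3/2)t
L_3(t) = t(t - 1)(t - 2) / [6] = (1/6)t^3 - (1/2)t^2 + (1/3)t
f(t) = 3·L_0 + 1·L_1 + (-23)·L_2 + (-87)·L_3
  3·L_0(t) = -(1/2)t^3 + 3t^2 - (11/2)t + 3
  1·L_1(t) = (1/2)t^3 - (5/2)t^2 + 3t
  (-23)·L_2(t) = (23/2)t^3 - 46t^2 + (69/2)t
  (-87)·L_3(t) = -(29/2)t^3 + (87/2)t^2 - 29t
Adding term by term: -3t^3 - 2t^2 + 3t + 3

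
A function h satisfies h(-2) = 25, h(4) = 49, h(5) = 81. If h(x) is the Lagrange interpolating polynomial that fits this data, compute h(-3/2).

16

Evaluate each Lagrange basis at x = -3/2:
L_0(-3/2) = (-11/2)·(-13/2)/[(-6)·(-7)] = 143/168
L_1(-3/2) = (1/2)·(-13/2)/[(6)·(-1)] = 13/24
L_2(-3/2) = (1/2)·(-11/2)/[(7)·(1)] = -11/28
Sum: 25·(143/168) + 49·(13/24) + 81·(-11/28) = 16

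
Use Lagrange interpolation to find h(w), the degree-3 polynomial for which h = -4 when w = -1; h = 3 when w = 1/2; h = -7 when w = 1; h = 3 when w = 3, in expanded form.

h(w) = (67/12)w^3 - (121/8)w^2 - (85/12)w + 77/8

Build the Lagrange basis polynomials:
L_0(w) = (w - 1/2)(w - 1)(w - 3) / [-12] = -(1/12)w^3 + (3/8)w^2 - (5/12)w + 1/8
L_1(w) = (w + 1)(w - 1)(w - 3) / [15/8] = (8/15)w^3 - (8/5)w^2 - (8/15)w + 8/5
L_2(w) = (w + 1)(w - 1/2)(w - 3) / [-2] = -(1/2)w^3 + (5/4)w^2 + w - 3/4
L_3(w) = (w + 1)(w - 1/2)(w - 1) / [20] = (1/20)w^3 - (1/40)w^2 - (1/20)w + 1/40
h(w) = (-4)·L_0 + 3·L_1 + (-7)·L_2 + 3·L_3
  (-4)·L_0(w) = (1/3)w^3 - (3/2)w^2 + (5/3)w - 1/2
  3·L_1(w) = (8/5)w^3 - (24/5)w^2 - (8/5)w + 24/5
  (-7)·L_2(w) = (7/2)w^3 - (35/4)w^2 - 7w + 21/4
  3·L_3(w) = (3/20)w^3 - (3/40)w^2 - (3/20)w + 3/40
Adding term by term: (67/12)w^3 - (121/8)w^2 - (85/12)w + 77/8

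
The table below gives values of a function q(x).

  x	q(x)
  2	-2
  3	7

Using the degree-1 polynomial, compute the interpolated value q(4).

16

L_0(4) = (1)/[(-1)] = -1
L_1(4) = (2)/[(1)] = 2
Sum: (-2)·(-1) + 7·(2) = 16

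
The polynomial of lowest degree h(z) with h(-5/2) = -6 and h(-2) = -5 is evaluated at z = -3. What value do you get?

L_0(-3) = (-1)/[(-1/2)] = 2
L_1(-3) = (-1/2)/[(1/2)] = -1
Sum: (-6)·(2) + (-5)·(-1) = -7

-7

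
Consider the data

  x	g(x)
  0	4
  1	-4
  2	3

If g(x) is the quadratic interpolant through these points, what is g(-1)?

27

Evaluate each Lagrange basis at x = -1:
L_0(-1) = (-2)·(-3)/[(-1)·(-2)] = 3
L_1(-1) = (-1)·(-3)/[(1)·(-1)] = -3
L_2(-1) = (-1)·(-2)/[(2)·(1)] = 1
Sum: 4·(3) + (-4)·(-3) + 3·(1) = 27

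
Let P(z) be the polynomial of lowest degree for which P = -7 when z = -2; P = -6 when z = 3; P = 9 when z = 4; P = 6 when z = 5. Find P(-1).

-346/7

L_0(-1) = (-4)·(-5)·(-6)/[(-5)·(-6)·(-7)] = 4/7
L_1(-1) = (1)·(-5)·(-6)/[(5)·(-1)·(-2)] = 3
L_2(-1) = (1)·(-4)·(-6)/[(6)·(1)·(-1)] = -4
L_3(-1) = (1)·(-4)·(-5)/[(7)·(2)·(1)] = 10/7
Sum: (-7)·(4/7) + (-6)·(3) + 9·(-4) + 6·(10/7) = -346/7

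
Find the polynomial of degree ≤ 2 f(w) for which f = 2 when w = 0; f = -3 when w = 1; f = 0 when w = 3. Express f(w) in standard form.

f(w) = (13/6)w^2 - (43/6)w + 2

Build the Lagrange basis polynomials:
L_0(w) = (w - 1)(w - 3) / [3] = (1/3)w^2 - (4/3)w + 1
L_1(w) = w(w - 3) / [-2] = -(1/2)w^2 + (3/2)w
L_2(w) = w(w - 1) / [6] = (1/6)w^2 - (1/6)w
f(w) = 2·L_0 + (-3)·L_1 + 0·L_2
  2·L_0(w) = (2/3)w^2 - (8/3)w + 2
  (-3)·L_1(w) = (3/2)w^2 - (9/2)w
  0·L_2(w) = 0
Adding term by term: (13/6)w^2 - (43/6)w + 2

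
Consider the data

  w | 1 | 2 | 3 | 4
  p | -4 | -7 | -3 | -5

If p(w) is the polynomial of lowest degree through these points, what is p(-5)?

889

Using Newton's divided-difference form:
p[1,2] = (-7 - (-4)) / (2 - 1) = -3
p[2,3] = (-3 - (-7)) / (3 - 2) = 4
p[3,4] = (-5 - (-3)) / (4 - 3) = -2
p[1,2,3] = (4 - (-3)) / (3 - 1) = 7/2
p[2,3,4] = (-2 - 4) / (4 - 2) = -3
p[1,2,3,4] = (-3 - 7/2) / (4 - 1) = -13/6
p(-5) = -4 + (-3)·(-6) + (7/2)·(-6)·(-7) + (-13/6)·(-6)·(-7)·(-8) = 889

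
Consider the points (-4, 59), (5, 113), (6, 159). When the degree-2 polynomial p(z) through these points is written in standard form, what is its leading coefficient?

4

The leading coefficient equals the top divided difference p[-4,5,6].
p[-4,5] = (113 - 59) / (5 - (-4)) = 6
p[5,6] = (159 - 113) / (6 - 5) = 46
p[-4,5,6] = (46 - 6) / (6 - (-4)) = 4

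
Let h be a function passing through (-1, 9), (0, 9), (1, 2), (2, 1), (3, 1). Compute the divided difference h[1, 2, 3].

1/2

h[1,2] = (1 - 2) / (2 - 1) = -1
h[2,3] = (1 - 1) / (3 - 2) = 0
h[1,2,3] = (0 - (-1)) / (3 - 1) = 1/2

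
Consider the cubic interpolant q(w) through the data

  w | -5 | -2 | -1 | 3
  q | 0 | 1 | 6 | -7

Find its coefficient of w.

L_0(w) = (w + 2)(w + 1)(w - 3) / [-96] = -(1/96)w^3 + (7/96)w + 1/16
L_1(w) = (w + 5)(w + 1)(w - 3) / [15] = (1/15)w^3 + (1/5)w^2 - (13/15)w - 1
L_2(w) = (w + 5)(w + 2)(w - 3) / [-16] = -(1/16)w^3 - (1/4)w^2 + (11/16)w + 15/8
L_3(w) = (w + 5)(w + 2)(w + 1) / [160] = (1/160)w^3 + (1/20)w^2 + (17/160)w + 1/16
q(w) = 0·L_0 + 1·L_1 + 6·L_2 + (-7)·L_3
Only the coefficient of w is needed; take it from each L_i and combine:
0·(7/96) + 1·(-13/15) + 6·(11/16) + (-7)·(17/160) = 1207/480

1207/480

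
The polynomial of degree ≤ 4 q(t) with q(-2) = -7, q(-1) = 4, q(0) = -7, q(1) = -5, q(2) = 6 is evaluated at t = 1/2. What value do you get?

-1061/128

L_0(1/2) = (3/2)·(1/2)·(-1/2)·(-3/2)/[(-1)·(-2)·(-3)·(-4)] = 3/128
L_1(1/2) = (5/2)·(1/2)·(-1/2)·(-3/2)/[(1)·(-1)·(-2)·(-3)] = -5/32
L_2(1/2) = (5/2)·(3/2)·(-1/2)·(-3/2)/[(2)·(1)·(-1)·(-2)] = 45/64
L_3(1/2) = (5/2)·(3/2)·(1/2)·(-3/2)/[(3)·(2)·(1)·(-1)] = 15/32
L_4(1/2) = (5/2)·(3/2)·(1/2)·(-1/2)/[(4)·(3)·(2)·(1)] = -5/128
Sum: (-7)·(3/128) + 4·(-5/32) + (-7)·(45/64) + (-5)·(15/32) + 6·(-5/128) = -1061/128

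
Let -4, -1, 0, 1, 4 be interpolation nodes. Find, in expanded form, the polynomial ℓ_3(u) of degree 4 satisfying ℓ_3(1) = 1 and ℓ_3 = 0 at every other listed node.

ℓ_3(u) = (u + 4)(u + 1)u(u - 4) / [(5)·(2)·(1)·(-3)]
       = (u^4 + u^3 - 16u^2 - 16u) / (-30)

ℓ_3(u) = -(1/30)u^4 - (1/30)u^3 + (8/15)u^2 + (8/15)u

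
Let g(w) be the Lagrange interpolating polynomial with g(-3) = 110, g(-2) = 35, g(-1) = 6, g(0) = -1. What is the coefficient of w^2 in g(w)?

Build the Lagrange basis polynomials:
L_0(w) = (w + 2)(w + 1)w / [-6] = -(1/6)w^3 - (1/2)w^2 - (1/3)w
L_1(w) = (w + 3)(w + 1)w / [2] = (1/2)w^3 + 2w^2 + (3/2)w
L_2(w) = (w + 3)(w + 2)w / [-2] = -(1/2)w^3 - (5/2)w^2 - 3w
L_3(w) = (w + 3)(w + 2)(w + 1) / [6] = (1/6)w^3 + w^2 + (11/6)w + 1
g(w) = 110·L_0 + 35·L_1 + 6·L_2 + (-1)·L_3
Only the coefficient of w^2 is needed; take it from each L_i and combine:
110·(-1/2) + 35·(2) + 6·(-5/2) + (-1)·(1) = -1

-1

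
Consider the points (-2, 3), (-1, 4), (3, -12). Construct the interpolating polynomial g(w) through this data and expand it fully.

g(w) = -w^2 - 2w + 3

L_0(w) = (w + 1)(w - 3) / [5] = (1/5)w^2 - (2/5)w - 3/5
L_1(w) = (w + 2)(w - 3) / [-4] = -(1/4)w^2 + (1/4)w + 3/2
L_2(w) = (w + 2)(w + 1) / [20] = (1/20)w^2 + (3/20)w + 1/10
g(w) = 3·L_0 + 4·L_1 + (-12)·L_2
  3·L_0(w) = (3/5)w^2 - (6/5)w - 9/5
  4·L_1(w) = -w^2 + w + 6
  (-12)·L_2(w) = -(3/5)w^2 - (9/5)w - 6/5
Adding term by term: -w^2 - 2w + 3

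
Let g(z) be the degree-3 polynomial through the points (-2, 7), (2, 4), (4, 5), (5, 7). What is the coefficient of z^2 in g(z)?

Build the Lagrange basis polynomials:
L_0(z) = (z - 2)(z - 4)(z - 5) / [-168] = -(1/168)z^3 + (11/168)z^2 - (19/84)z + 5/21
L_1(z) = (z + 2)(z - 4)(z - 5) / [24] = (1/24)z^3 - (7/24)z^2 + (1/12)z + 5/3
L_2(z) = (z + 2)(z - 2)(z - 5) / [-12] = -(1/12)z^3 + (5/12)z^2 + (1/3)z - 5/3
L_3(z) = (z + 2)(z - 2)(z - 4) / [21] = (1/21)z^3 - (4/21)z^2 - (4/21)z + 16/21
g(z) = 7·L_0 + 4·L_1 + 5·L_2 + 7·L_3
Only the coefficient of z^2 is needed; take it from each L_i and combine:
7·(11/168) + 4·(-7/24) + 5·(5/12) + 7·(-4/21) = 1/24

1/24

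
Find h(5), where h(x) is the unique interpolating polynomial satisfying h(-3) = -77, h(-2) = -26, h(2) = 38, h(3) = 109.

L_0(5) = (7)·(3)·(2)/[(-1)·(-5)·(-6)] = -7/5
L_1(5) = (8)·(3)·(2)/[(1)·(-4)·(-5)] = 12/5
L_2(5) = (8)·(7)·(2)/[(5)·(4)·(-1)] = -28/5
L_3(5) = (8)·(7)·(3)/[(6)·(5)·(1)] = 28/5
Sum: (-77)·(-7/5) + (-26)·(12/5) + 38·(-28/5) + 109·(28/5) = 443

443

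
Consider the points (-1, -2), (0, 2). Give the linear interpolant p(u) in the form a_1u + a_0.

Build the Lagrange basis polynomials:
L_0(u) = u / [-1] = -u
L_1(u) = (u + 1) / [1] = u + 1
p(u) = (-2)·L_0 + 2·L_1
  (-2)·L_0(u) = 2u
  2·L_1(u) = 2u + 2
Adding term by term: 4u + 2

p(u) = 4u + 2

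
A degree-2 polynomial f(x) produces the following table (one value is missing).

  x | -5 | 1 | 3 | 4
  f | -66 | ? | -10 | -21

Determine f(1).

The 3 known values determine f uniquely (degree ≤ 2).
Evaluate each Lagrange basis at x = 1:
L_0(1) = (-2)·(-3)/[(-8)·(-9)] = 1/12
L_1(1) = (6)·(-3)/[(8)·(-1)] = 9/4
L_2(1) = (6)·(-2)/[(9)·(1)] = -4/3
Sum: (-66)·(1/12) + (-10)·(9/4) + (-21)·(-4/3) = 0

0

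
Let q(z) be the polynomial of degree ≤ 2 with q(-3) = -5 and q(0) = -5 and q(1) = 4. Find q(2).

Evaluate each Lagrange basis at z = 2:
L_0(2) = (2)·(1)/[(-3)·(-4)] = 1/6
L_1(2) = (5)·(1)/[(3)·(-1)] = -5/3
L_2(2) = (5)·(2)/[(4)·(1)] = 5/2
Sum: (-5)·(1/6) + (-5)·(-5/3) + 4·(5/2) = 35/2

35/2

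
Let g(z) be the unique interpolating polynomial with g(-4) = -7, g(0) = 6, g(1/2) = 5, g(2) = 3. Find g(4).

L_0(4) = (4)·(7/2)·(2)/[(-4)·(-9/2)·(-6)] = -7/27
L_1(4) = (8)·(7/2)·(2)/[(4)·(-1/2)·(-2)] = 14
L_2(4) = (8)·(4)·(2)/[(9/2)·(1/2)·(-3/2)] = -512/27
L_3(4) = (8)·(4)·(7/2)/[(6)·(2)·(3/2)] = 56/9
Sum: (-7)·(-7/27) + 6·(14) + 5·(-512/27) + 3·(56/9) = 29/3

29/3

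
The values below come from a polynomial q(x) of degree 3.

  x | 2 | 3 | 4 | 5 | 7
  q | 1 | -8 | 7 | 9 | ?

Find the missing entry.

-174

The 4 known values determine q uniquely (degree ≤ 3).
Evaluate each Lagrange basis at x = 7:
L_0(7) = (4)·(3)·(2)/[(-1)·(-2)·(-3)] = -4
L_1(7) = (5)·(3)·(2)/[(1)·(-1)·(-2)] = 15
L_2(7) = (5)·(4)·(2)/[(2)·(1)·(-1)] = -20
L_3(7) = (5)·(4)·(3)/[(3)·(2)·(1)] = 10
Sum: 1·(-4) + (-8)·(15) + 7·(-20) + 9·(10) = -174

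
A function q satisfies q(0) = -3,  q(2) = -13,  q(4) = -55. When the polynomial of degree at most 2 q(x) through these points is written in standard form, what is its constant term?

L_0(x) = (x - 2)(x - 4) / [8] = (1/8)x^2 - (3/4)x + 1
L_1(x) = x(x - 4) / [-4] = -(1/4)x^2 + x
L_2(x) = x(x - 2) / [8] = (1/8)x^2 - (1/4)x
q(x) = (-3)·L_0 + (-13)·L_1 + (-55)·L_2
Only the constant term is needed; take it from each L_i and combine:
(-3)·(1) + (-13)·(0) + (-55)·(0) = -3

-3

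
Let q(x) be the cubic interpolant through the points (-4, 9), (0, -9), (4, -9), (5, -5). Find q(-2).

Evaluate each Lagrange basis at x = -2:
L_0(-2) = (-2)·(-6)·(-7)/[(-4)·(-8)·(-9)] = 7/24
L_1(-2) = (2)·(-6)·(-7)/[(4)·(-4)·(-5)] = 21/20
L_2(-2) = (2)·(-2)·(-7)/[(8)·(4)·(-1)] = -7/8
L_3(-2) = (2)·(-2)·(-6)/[(9)·(5)·(1)] = 8/15
Sum: 9·(7/24) + (-9)·(21/20) + (-9)·(-7/8) + (-5)·(8/15) = -97/60

-97/60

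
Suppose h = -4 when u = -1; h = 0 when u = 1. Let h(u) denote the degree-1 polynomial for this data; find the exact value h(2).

L_0(2) = (1)/[(-2)] = -1/2
L_1(2) = (3)/[(2)] = 3/2
Sum: (-4)·(-1/2) + 0 = 2

2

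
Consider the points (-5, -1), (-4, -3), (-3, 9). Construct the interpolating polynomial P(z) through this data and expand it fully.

Newton's divided differences:
P[-5,-4] = (-3 - (-1)) / (-4 - (-5)) = -2
P[-4,-3] = (9 - (-3)) / (-3 - (-4)) = 12
P[-5,-4,-3] = (12 - (-2)) / (-3 - (-5)) = 7
P(z) = -1 + (-2)·(z + 5) + 7·(z + 5)(z + 4)
Expanding: P(z) = 7z^2 + 61z + 129

P(z) = 7z^2 + 61z + 129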